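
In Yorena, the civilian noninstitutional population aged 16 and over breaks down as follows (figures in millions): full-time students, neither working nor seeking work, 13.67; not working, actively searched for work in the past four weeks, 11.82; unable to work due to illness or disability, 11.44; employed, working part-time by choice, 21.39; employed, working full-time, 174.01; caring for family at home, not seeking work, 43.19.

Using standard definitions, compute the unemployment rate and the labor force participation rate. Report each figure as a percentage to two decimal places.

Unemployment rate ≈ 5.70%; labor force participation rate ≈ 75.21%.

Employed = 21.39 + 174.01 = 195.40 million.
Unemployed = 11.82 million.
Labor force = 195.40 + 11.82 = 207.22 million.
Not in labor force = 13.67 + 11.44 + 43.19 = 68.30 million (those not working and not actively searching are outside the labor force).
Civilian working-age population = 207.22 + 68.30 = 275.52 million.
Unemployment rate = 11.82 / 207.22 = 5.70%.
Labor force participation rate = 207.22 / 275.52 = 75.21%.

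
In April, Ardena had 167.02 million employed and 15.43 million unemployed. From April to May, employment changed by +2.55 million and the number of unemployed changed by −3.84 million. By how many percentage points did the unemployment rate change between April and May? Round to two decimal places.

The unemployment rate changed by −2.06 percentage points.

April: labor force = 167.02 + 15.43 = 182.45; u = 15.43/182.45 = 8.46%.
May: labor force = 169.57 + 11.59 = 181.16; u = 11.59/181.16 = 6.40%.
Change = 6.40% − 8.46% = −2.06 pp.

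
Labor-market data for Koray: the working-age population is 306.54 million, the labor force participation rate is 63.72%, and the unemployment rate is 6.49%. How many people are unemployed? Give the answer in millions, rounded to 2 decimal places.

Labor force = 0.6372 × 306.54 = 195.33 million.
Unemployed = 0.0649 × 195.33 ≈ 12.68 million.

About 12.68 million are unemployed.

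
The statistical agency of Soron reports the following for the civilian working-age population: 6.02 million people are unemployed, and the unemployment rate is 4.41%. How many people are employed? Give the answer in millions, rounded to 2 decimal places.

Labor force = U / u = 6.02 / 0.0441 ≈ 136.51 million.
Employed = labor force − unemployed = 136.51 − 6.02 = 130.49 million.

About 130.49 million are employed.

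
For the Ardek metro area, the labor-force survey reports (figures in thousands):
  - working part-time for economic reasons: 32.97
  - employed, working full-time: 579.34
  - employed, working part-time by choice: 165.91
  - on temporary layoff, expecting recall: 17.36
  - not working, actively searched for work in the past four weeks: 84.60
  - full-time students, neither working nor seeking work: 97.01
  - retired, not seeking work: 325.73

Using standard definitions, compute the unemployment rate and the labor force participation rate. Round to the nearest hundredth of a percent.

Unemployment rate ≈ 11.58%; labor force participation rate ≈ 67.55%.

Employed = 32.97 + 579.34 + 165.91 = 778.22 thousand (anyone who worked, including part-time for economic reasons, counts as employed).
Unemployed = 17.36 + 84.60 = 101.96 thousand (jobless and actively searching, or on temporary layoff).
Labor force = 778.22 + 101.96 = 880.18 thousand.
Not in labor force = 97.01 + 325.73 = 422.74 thousand (those not working and not actively searching are outside the labor force).
Civilian working-age population = 880.18 + 422.74 = 1,302.92 thousand.
Unemployment rate = 101.96 / 880.18 = 11.58%.
Labor force participation rate = 880.18 / 1,302.92 = 67.55%.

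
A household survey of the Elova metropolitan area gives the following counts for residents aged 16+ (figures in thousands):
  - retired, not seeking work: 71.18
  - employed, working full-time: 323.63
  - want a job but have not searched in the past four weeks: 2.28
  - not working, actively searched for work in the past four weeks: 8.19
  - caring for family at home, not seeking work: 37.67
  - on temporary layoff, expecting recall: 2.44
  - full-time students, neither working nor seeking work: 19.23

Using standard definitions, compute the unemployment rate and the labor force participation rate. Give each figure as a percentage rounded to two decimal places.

Employed = 323.63 thousand.
Unemployed = 8.19 + 2.44 = 10.63 thousand (jobless and actively searching, or on temporary layoff).
Labor force = 323.63 + 10.63 = 334.26 thousand.
Not in labor force = 71.18 + 2.28 + 37.67 + 19.23 = 130.36 thousand (those not working and not actively searching are outside the labor force — including those who want a job but have given up searching).
Civilian working-age population = 334.26 + 130.36 = 464.62 thousand.
Unemployment rate = 10.63 / 334.26 = 3.18%.
Labor force participation rate = 334.26 / 464.62 = 71.94%.

Unemployment rate ≈ 3.18%; labor force participation rate ≈ 71.94%.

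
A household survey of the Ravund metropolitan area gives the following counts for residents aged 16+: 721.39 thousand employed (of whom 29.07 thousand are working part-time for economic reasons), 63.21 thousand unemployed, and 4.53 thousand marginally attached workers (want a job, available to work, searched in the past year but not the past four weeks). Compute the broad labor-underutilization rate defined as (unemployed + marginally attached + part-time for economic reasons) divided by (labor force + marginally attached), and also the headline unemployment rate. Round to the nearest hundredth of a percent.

Labor force = 721.39 + 63.21 = 784.60 thousand.
Numerator = 63.21 + 4.53 + 29.07 = 96.81 thousand.
Denominator = 784.60 + 4.53 = 789.13 thousand.
Broad rate = 96.81 / 789.13 = 12.27%.
Headline unemployment rate = 63.21 / 784.60 = 8.06%.

Broad underutilization rate ≈ 12.27%; headline unemployment rate ≈ 8.06%.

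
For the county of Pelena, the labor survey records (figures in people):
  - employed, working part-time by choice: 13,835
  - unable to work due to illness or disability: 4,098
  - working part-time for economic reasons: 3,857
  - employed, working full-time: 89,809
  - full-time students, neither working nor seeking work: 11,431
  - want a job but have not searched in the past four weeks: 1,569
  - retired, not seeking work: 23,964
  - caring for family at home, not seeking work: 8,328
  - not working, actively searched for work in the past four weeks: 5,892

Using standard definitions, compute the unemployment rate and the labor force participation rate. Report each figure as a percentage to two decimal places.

Unemployment rate ≈ 5.20%; labor force participation rate ≈ 69.66%.

Employed = 13,835 + 3,857 + 89,809 = 107,501 (anyone who worked, including part-time for economic reasons, counts as employed).
Unemployed = 5,892.
Labor force = 107,501 + 5,892 = 113,393.
Not in labor force = 4,098 + 11,431 + 1,569 + 23,964 + 8,328 = 49,390 (those not working and not actively searching are outside the labor force — including those who want a job but have given up searching).
Civilian working-age population = 113,393 + 49,390 = 162,783.
Unemployment rate = 5,892 / 113,393 = 5.20%.
Labor force participation rate = 113,393 / 162,783 = 69.66%.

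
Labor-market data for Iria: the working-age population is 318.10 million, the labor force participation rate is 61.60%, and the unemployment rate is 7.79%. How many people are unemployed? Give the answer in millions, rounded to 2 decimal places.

Labor force = 0.6160 × 318.10 = 195.95 million.
Unemployed = 0.0779 × 195.95 ≈ 15.26 million.

About 15.26 million are unemployed.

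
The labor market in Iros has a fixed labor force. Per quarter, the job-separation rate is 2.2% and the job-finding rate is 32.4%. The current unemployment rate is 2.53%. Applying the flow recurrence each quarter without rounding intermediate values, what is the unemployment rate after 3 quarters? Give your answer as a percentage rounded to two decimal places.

With a fixed labor force, u_{t+1} = u_t + s·(1−u_t) − f·u_t = u_t·(1−s−f) + s.
Here 1−s−f = 0.654 and s = 0.022.
u_1 = 0.025300 × 0.654 + 0.022 = 0.038546.
u_2 = 0.038546 × 0.654 + 0.022 = 0.047209.
u_3 = 0.047209 × 0.654 + 0.022 = 0.052875.

Unemployment rate after three quarters ≈ 5.29%.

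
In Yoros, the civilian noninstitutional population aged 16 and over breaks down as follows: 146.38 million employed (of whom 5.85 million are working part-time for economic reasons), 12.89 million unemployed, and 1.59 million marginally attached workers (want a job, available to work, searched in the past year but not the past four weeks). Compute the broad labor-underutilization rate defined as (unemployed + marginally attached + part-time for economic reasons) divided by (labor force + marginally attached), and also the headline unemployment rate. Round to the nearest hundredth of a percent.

Labor force = 146.38 + 12.89 = 159.27 million.
Numerator = 12.89 + 1.59 + 5.85 = 20.33 million.
Denominator = 159.27 + 1.59 = 160.86 million.
Broad rate = 20.33 / 160.86 = 12.64%.
Headline unemployment rate = 12.89 / 159.27 = 8.09%.

Broad underutilization rate ≈ 12.64%; headline unemployment rate ≈ 8.09%.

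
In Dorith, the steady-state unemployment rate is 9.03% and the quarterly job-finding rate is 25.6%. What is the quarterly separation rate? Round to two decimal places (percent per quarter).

Separation rate ≈ 2.54% per quarter.

From u* = s/(s+f): s = u·f/(1−u).
s = 0.0903 × 25.6 / (1 − 0.0903) = 2.3117 / 0.9097 ≈ 2.54% per quarter.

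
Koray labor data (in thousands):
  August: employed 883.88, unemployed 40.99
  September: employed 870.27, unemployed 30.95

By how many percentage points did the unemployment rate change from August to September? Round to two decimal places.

August: labor force = 883.88 + 40.99 = 924.87; u = 40.99/924.87 = 4.43%.
September: labor force = 870.27 + 30.95 = 901.22; u = 30.95/901.22 = 3.43%.
Change = 3.43% − 4.43% = −1.00 pp.

The unemployment rate changed by −1.00 percentage points.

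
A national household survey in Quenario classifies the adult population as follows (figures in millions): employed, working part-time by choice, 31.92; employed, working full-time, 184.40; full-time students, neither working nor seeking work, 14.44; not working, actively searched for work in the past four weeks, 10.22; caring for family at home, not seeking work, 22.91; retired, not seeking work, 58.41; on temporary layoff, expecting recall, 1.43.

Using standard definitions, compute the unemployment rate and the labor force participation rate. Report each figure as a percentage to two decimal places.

Employed = 31.92 + 184.40 = 216.32 million.
Unemployed = 10.22 + 1.43 = 11.65 million (jobless and actively searching, or on temporary layoff).
Labor force = 216.32 + 11.65 = 227.97 million.
Not in labor force = 14.44 + 22.91 + 58.41 = 95.76 million (those not working and not actively searching are outside the labor force).
Civilian working-age population = 227.97 + 95.76 = 323.73 million.
Unemployment rate = 11.65 / 227.97 = 5.11%.
Labor force participation rate = 227.97 / 323.73 = 70.42%.

Unemployment rate ≈ 5.11%; labor force participation rate ≈ 70.42%.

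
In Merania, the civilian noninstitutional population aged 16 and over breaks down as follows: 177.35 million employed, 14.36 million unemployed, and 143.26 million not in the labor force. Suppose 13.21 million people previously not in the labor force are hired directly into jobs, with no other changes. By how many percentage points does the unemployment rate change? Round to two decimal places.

Initially, labor force = 177.35 + 14.36 = 191.71 million, so u = 14.36/191.71 = 7.49%.
After the change, employed and labor force both rise by 13.21; unemployed unchanged → E = 190.56, U = 14.36, labor force = 204.92 million.
New unemployment rate = 14.36 / 204.92 = 7.01%.
Change = 7.01% − 7.49% = −0.48 percentage points.

The unemployment rate changes by −0.48 percentage points.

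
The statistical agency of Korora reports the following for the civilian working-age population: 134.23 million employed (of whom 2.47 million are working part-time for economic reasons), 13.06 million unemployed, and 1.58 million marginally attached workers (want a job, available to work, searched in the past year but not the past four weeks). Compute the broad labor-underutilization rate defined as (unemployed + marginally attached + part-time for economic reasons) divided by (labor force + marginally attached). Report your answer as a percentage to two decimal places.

Labor force = 134.23 + 13.06 = 147.29 million.
Numerator = 13.06 + 1.58 + 2.47 = 17.11 million.
Denominator = 147.29 + 1.58 = 148.87 million.
Broad rate = 17.11 / 148.87 = 11.49%.

Broad underutilization rate ≈ 11.49%.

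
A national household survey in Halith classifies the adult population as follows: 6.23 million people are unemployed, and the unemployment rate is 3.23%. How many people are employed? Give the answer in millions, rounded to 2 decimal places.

Labor force = U / u = 6.23 / 0.0323 ≈ 192.88 million.
Employed = labor force − unemployed = 192.88 − 6.23 = 186.65 million.

About 186.65 million are employed.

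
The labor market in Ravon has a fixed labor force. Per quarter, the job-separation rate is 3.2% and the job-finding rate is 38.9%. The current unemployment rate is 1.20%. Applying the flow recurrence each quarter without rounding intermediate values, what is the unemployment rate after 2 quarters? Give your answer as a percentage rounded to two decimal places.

Unemployment rate after two quarters ≈ 5.46%.

With a fixed labor force, u_{t+1} = u_t + s·(1−u_t) − f·u_t = u_t·(1−s−f) + s.
Here 1−s−f = 0.579 and s = 0.032.
u_1 = 0.012000 × 0.579 + 0.032 = 0.038948.
u_2 = 0.038948 × 0.579 + 0.032 = 0.054551.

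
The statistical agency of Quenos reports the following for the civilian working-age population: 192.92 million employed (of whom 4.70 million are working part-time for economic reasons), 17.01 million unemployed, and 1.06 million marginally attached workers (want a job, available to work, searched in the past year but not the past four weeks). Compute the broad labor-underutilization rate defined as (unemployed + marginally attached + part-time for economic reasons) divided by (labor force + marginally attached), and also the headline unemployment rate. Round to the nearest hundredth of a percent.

Labor force = 192.92 + 17.01 = 209.93 million.
Numerator = 17.01 + 1.06 + 4.70 = 22.77 million.
Denominator = 209.93 + 1.06 = 210.99 million.
Broad rate = 22.77 / 210.99 = 10.79%.
Headline unemployment rate = 17.01 / 209.93 = 8.10%.

Broad underutilization rate ≈ 10.79%; headline unemployment rate ≈ 8.10%.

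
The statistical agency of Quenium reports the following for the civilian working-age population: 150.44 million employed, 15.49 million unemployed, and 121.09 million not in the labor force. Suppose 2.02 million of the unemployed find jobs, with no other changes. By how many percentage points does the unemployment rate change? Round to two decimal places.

Initially, labor force = 150.44 + 15.49 = 165.93 million, so u = 15.49/165.93 = 9.34%.
After the change, unemployed falls and employed rises by 2.02; labor force unchanged → E = 152.46, U = 13.47, labor force = 165.93 million.
New unemployment rate = 13.47 / 165.93 = 8.12%.
Change = 8.12% − 9.34% = −1.22 percentage points.

The unemployment rate changes by −1.22 percentage points.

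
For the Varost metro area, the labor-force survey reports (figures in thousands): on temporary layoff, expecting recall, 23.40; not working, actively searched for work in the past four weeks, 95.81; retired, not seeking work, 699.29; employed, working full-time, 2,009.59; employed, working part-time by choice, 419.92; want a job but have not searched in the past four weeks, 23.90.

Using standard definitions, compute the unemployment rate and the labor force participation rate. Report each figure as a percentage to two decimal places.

Unemployment rate ≈ 4.68%; labor force participation rate ≈ 77.90%.

Employed = 2,009.59 + 419.92 = 2,429.51 thousand.
Unemployed = 23.40 + 95.81 = 119.21 thousand (jobless and actively searching, or on temporary layoff).
Labor force = 2,429.51 + 119.21 = 2,548.72 thousand.
Not in labor force = 699.29 + 23.90 = 723.19 thousand (those not working and not actively searching are outside the labor force — including those who want a job but have given up searching).
Civilian working-age population = 2,548.72 + 723.19 = 3,271.91 thousand.
Unemployment rate = 119.21 / 2,548.72 = 4.68%.
Labor force participation rate = 2,548.72 / 3,271.91 = 77.90%.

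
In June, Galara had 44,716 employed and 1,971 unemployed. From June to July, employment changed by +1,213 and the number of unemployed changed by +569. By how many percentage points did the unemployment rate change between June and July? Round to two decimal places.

The unemployment rate changed by +1.02 percentage points.

June: labor force = 44,716 + 1,971 = 46,687; u = 1,971/46,687 = 4.22%.
July: labor force = 45,929 + 2,540 = 48,469; u = 2,540/48,469 = 5.24%.
Change = 5.24% − 4.22% = +1.02 pp.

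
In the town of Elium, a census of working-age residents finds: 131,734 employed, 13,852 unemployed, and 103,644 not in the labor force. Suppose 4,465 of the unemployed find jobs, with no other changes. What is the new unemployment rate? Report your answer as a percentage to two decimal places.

Initially, labor force = 131,734 + 13,852 = 145,586, so u = 13,852/145,586 = 9.51%.
After the change, unemployed falls and employed rises by 4,465; labor force unchanged → E = 136,199, U = 9,387, labor force = 145,586.
New unemployment rate = 9,387 / 145,586 = 6.45%.

New unemployment rate ≈ 6.45%.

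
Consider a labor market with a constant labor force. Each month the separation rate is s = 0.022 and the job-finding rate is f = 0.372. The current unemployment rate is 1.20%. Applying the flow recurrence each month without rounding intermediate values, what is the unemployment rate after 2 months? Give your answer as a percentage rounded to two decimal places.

Unemployment rate after two months ≈ 3.97%.

With a fixed labor force, u_{t+1} = u_t + s·(1−u_t) − f·u_t = u_t·(1−s−f) + s.
Here 1−s−f = 0.606 and s = 0.022.
u_1 = 0.012000 × 0.606 + 0.022 = 0.029272.
u_2 = 0.029272 × 0.606 + 0.022 = 0.039739.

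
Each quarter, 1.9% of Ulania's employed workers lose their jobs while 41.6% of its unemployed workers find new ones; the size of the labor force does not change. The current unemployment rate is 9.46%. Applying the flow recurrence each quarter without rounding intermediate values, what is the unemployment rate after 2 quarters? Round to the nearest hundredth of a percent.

With a fixed labor force, u_{t+1} = u_t + s·(1−u_t) − f·u_t = u_t·(1−s−f) + s.
Here 1−s−f = 0.565 and s = 0.019.
u_1 = 0.094600 × 0.565 + 0.019 = 0.072449.
u_2 = 0.072449 × 0.565 + 0.019 = 0.059934.

Unemployment rate after two quarters ≈ 5.99%.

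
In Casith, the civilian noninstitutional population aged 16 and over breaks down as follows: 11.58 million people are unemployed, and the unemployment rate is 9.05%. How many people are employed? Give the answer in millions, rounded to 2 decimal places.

About 116.38 million are employed.

Labor force = U / u = 11.58 / 0.0905 ≈ 127.96 million.
Employed = labor force − unemployed = 127.96 − 11.58 = 116.38 million.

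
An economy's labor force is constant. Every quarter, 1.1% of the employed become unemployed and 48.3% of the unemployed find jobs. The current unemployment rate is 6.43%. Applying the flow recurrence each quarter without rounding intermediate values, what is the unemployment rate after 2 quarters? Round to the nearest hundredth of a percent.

Unemployment rate after two quarters ≈ 3.30%.

With a fixed labor force, u_{t+1} = u_t + s·(1−u_t) − f·u_t = u_t·(1−s−f) + s.
Here 1−s−f = 0.506 and s = 0.011.
u_1 = 0.064300 × 0.506 + 0.011 = 0.043536.
u_2 = 0.043536 × 0.506 + 0.011 = 0.033029.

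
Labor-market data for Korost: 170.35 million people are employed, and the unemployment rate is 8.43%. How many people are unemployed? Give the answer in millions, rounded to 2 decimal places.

Let U be the number unemployed. The labor force is E + U, and U/(E+U) = 0.0843.
So U = 0.0843 × 170.35 / (1 − 0.0843) = 14.3605 / 0.9157 ≈ 15.68 million.

About 15.68 million are unemployed.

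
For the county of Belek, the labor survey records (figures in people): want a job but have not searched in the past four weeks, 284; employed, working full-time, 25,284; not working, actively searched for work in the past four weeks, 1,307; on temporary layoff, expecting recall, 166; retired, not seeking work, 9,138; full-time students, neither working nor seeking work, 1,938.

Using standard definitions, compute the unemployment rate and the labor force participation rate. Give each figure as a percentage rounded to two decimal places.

Unemployment rate ≈ 5.51%; labor force participation rate ≈ 70.20%.

Employed = 25,284.
Unemployed = 1,307 + 166 = 1,473 (jobless and actively searching, or on temporary layoff).
Labor force = 25,284 + 1,473 = 26,757.
Not in labor force = 284 + 9,138 + 1,938 = 11,360 (those not working and not actively searching are outside the labor force — including those who want a job but have given up searching).
Civilian working-age population = 26,757 + 11,360 = 38,117.
Unemployment rate = 1,473 / 26,757 = 5.51%.
Labor force participation rate = 26,757 / 38,117 = 70.20%.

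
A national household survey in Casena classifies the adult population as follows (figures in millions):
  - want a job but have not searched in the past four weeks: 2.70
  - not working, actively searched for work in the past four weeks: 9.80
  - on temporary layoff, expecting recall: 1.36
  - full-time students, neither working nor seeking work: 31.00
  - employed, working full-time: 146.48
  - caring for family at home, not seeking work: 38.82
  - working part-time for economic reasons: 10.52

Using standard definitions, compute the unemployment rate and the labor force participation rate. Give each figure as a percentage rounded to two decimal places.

Unemployment rate ≈ 6.64%; labor force participation rate ≈ 69.87%.

Employed = 146.48 + 10.52 = 157.00 million (anyone who worked, including part-time for economic reasons, counts as employed).
Unemployed = 9.80 + 1.36 = 11.16 million (jobless and actively searching, or on temporary layoff).
Labor force = 157.00 + 11.16 = 168.16 million.
Not in labor force = 2.70 + 31.00 + 38.82 = 72.52 million (those not working and not actively searching are outside the labor force — including those who want a job but have given up searching).
Civilian working-age population = 168.16 + 72.52 = 240.68 million.
Unemployment rate = 11.16 / 168.16 = 6.64%.
Labor force participation rate = 168.16 / 240.68 = 69.87%.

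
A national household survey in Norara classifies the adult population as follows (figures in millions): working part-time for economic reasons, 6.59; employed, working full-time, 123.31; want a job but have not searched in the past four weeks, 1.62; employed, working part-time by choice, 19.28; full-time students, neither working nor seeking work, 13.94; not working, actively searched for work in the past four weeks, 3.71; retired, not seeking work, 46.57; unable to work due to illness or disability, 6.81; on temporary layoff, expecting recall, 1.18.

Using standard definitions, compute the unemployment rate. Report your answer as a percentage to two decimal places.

Employed = 6.59 + 123.31 + 19.28 = 149.18 million (anyone who worked, including part-time for economic reasons, counts as employed).
Unemployed = 3.71 + 1.18 = 4.89 million (jobless and actively searching, or on temporary layoff).
Labor force = 149.18 + 4.89 = 154.07 million.
Unemployment rate = 4.89 / 154.07 = 3.17%.

Unemployment rate ≈ 3.17%.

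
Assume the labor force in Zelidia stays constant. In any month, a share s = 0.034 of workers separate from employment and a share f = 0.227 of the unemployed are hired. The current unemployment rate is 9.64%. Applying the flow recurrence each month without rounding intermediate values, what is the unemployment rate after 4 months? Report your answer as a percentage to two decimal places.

With a fixed labor force, u_{t+1} = u_t + s·(1−u_t) − f·u_t = u_t·(1−s−f) + s.
Here 1−s−f = 0.739 and s = 0.034.
u_1 = 0.096400 × 0.739 + 0.034 = 0.105240.
u_2 = 0.105240 × 0.739 + 0.034 = 0.111772.
u_3 = 0.111772 × 0.739 + 0.034 = 0.116600.
u_4 = 0.116600 × 0.739 + 0.034 = 0.120167.

Unemployment rate after four months ≈ 12.02%.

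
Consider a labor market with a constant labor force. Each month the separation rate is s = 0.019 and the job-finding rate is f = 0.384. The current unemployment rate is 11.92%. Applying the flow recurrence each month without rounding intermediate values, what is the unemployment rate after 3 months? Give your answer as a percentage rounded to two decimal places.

Unemployment rate after three months ≈ 6.25%.

With a fixed labor force, u_{t+1} = u_t + s·(1−u_t) − f·u_t = u_t·(1−s−f) + s.
Here 1−s−f = 0.597 and s = 0.019.
u_1 = 0.119200 × 0.597 + 0.019 = 0.090162.
u_2 = 0.090162 × 0.597 + 0.019 = 0.072827.
u_3 = 0.072827 × 0.597 + 0.019 = 0.062478.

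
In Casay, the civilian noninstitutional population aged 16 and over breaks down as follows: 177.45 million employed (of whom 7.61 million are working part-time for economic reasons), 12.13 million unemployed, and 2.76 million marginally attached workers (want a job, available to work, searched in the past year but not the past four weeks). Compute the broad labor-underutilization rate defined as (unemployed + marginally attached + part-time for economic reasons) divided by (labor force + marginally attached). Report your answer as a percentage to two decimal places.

Labor force = 177.45 + 12.13 = 189.58 million.
Numerator = 12.13 + 2.76 + 7.61 = 22.50 million.
Denominator = 189.58 + 2.76 = 192.34 million.
Broad rate = 22.50 / 192.34 = 11.70%.

Broad underutilization rate ≈ 11.70%.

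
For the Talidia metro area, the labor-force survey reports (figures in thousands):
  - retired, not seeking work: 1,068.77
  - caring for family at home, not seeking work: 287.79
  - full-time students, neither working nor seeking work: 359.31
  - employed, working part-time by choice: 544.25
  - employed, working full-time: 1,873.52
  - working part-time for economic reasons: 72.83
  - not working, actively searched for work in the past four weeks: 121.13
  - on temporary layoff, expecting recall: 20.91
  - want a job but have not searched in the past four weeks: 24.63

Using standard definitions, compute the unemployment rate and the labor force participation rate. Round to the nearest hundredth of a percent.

Employed = 544.25 + 1,873.52 + 72.83 = 2,490.60 thousand (anyone who worked, including part-time for economic reasons, counts as employed).
Unemployed = 121.13 + 20.91 = 142.04 thousand (jobless and actively searching, or on temporary layoff).
Labor force = 2,490.60 + 142.04 = 2,632.64 thousand.
Not in labor force = 1,068.77 + 287.79 + 359.31 + 24.63 = 1,740.50 thousand (those not working and not actively searching are outside the labor force — including those who want a job but have given up searching).
Civilian working-age population = 2,632.64 + 1,740.50 = 4,373.14 thousand.
Unemployment rate = 142.04 / 2,632.64 = 5.40%.
Labor force participation rate = 2,632.64 / 4,373.14 = 60.20%.

Unemployment rate ≈ 5.40%; labor force participation rate ≈ 60.20%.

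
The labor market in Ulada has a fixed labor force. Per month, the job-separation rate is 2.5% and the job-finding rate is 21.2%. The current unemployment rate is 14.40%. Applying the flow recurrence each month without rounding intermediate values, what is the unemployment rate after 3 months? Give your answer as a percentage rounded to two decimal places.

With a fixed labor force, u_{t+1} = u_t + s·(1−u_t) − f·u_t = u_t·(1−s−f) + s.
Here 1−s−f = 0.763 and s = 0.025.
u_1 = 0.144000 × 0.763 + 0.025 = 0.134872.
u_2 = 0.134872 × 0.763 + 0.025 = 0.127907.
u_3 = 0.127907 × 0.763 + 0.025 = 0.122593.

Unemployment rate after three months ≈ 12.26%.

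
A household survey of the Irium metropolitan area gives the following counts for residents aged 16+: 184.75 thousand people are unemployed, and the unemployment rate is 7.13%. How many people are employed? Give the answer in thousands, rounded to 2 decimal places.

Labor force = U / u = 184.75 / 0.0713 ≈ 2,591.16 thousand.
Employed = labor force − unemployed = 2,591.16 − 184.75 = 2,406.41 thousand.

About 2,406.41 thousand are employed.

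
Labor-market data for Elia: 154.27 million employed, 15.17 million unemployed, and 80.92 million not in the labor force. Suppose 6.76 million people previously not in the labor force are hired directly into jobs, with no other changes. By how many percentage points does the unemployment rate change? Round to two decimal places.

The unemployment rate changes by −0.34 percentage points.

Initially, labor force = 154.27 + 15.17 = 169.44 million, so u = 15.17/169.44 = 8.95%.
After the change, employed and labor force both rise by 6.76; unemployed unchanged → E = 161.03, U = 15.17, labor force = 176.20 million.
New unemployment rate = 15.17 / 176.20 = 8.61%.
Change = 8.61% − 8.95% = −0.34 percentage points.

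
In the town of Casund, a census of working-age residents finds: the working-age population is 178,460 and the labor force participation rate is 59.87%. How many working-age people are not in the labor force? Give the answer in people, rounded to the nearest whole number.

Share not in the labor force = 1 − 0.5987 = 0.4013.
Not in labor force = 0.4013 × 178,460 ≈ 71,616.

About 71,616 are not in the labor force.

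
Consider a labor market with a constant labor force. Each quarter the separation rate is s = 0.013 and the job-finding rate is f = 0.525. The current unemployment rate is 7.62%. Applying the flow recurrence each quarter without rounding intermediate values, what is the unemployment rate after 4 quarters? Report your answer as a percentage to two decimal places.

Unemployment rate after four quarters ≈ 2.65%.

With a fixed labor force, u_{t+1} = u_t + s·(1−u_t) − f·u_t = u_t·(1−s−f) + s.
Here 1−s−f = 0.462 and s = 0.013.
u_1 = 0.076200 × 0.462 + 0.013 = 0.048204.
u_2 = 0.048204 × 0.462 + 0.013 = 0.035270.
u_3 = 0.035270 × 0.462 + 0.013 = 0.029295.
u_4 = 0.029295 × 0.462 + 0.013 = 0.026534.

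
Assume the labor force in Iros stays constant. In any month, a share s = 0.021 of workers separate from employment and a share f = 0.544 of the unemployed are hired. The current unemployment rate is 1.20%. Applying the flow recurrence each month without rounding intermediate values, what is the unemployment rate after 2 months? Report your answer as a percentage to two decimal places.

With a fixed labor force, u_{t+1} = u_t + s·(1−u_t) − f·u_t = u_t·(1−s−f) + s.
Here 1−s−f = 0.435 and s = 0.021.
u_1 = 0.012000 × 0.435 + 0.021 = 0.026220.
u_2 = 0.026220 × 0.435 + 0.021 = 0.032406.

Unemployment rate after two months ≈ 3.24%.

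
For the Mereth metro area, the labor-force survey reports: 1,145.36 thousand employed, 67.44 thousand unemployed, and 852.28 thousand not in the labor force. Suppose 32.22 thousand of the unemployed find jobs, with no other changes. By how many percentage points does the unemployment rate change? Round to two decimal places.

Initially, labor force = 1,145.36 + 67.44 = 1,212.80 thousand, so u = 67.44/1,212.80 = 5.56%.
After the change, unemployed falls and employed rises by 32.22; labor force unchanged → E = 1,177.58, U = 35.22, labor force = 1,212.80 thousand.
New unemployment rate = 35.22 / 1,212.80 = 2.90%.
Change = 2.90% − 5.56% = −2.66 percentage points.

The unemployment rate changes by −2.66 percentage points.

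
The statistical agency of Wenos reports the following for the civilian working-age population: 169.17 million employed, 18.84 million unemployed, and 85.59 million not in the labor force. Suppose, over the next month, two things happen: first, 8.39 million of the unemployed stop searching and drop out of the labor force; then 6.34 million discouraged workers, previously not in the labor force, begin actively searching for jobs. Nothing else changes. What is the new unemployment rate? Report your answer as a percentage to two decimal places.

Initially, labor force = 169.17 + 18.84 = 188.01 million, so u = 18.84/188.01 = 10.02%.
After the first change, unemployed and labor force both fall by 8.39 → E = 169.17, U = 10.45, labor force = 179.62 million.
After the second change, unemployed and labor force both rise by 6.34 → E = 169.17, U = 16.79, labor force = 185.96 million.
New unemployment rate = 16.79 / 185.96 = 9.03%.

New unemployment rate ≈ 9.03%.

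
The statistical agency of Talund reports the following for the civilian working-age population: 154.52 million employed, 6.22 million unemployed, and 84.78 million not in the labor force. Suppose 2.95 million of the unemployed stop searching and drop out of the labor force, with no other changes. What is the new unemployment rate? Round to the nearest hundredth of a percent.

New unemployment rate ≈ 2.07%.

Initially, labor force = 154.52 + 6.22 = 160.74 million, so u = 6.22/160.74 = 3.87%.
After the change, unemployed and labor force both fall by 2.95 → E = 154.52, U = 3.27, labor force = 157.79 million.
New unemployment rate = 3.27 / 157.79 = 2.07%.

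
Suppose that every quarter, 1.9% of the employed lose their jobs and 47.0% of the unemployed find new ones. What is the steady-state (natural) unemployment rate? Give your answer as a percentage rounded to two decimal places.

Steady-state unemployment rate ≈ 3.89%.

At steady state the flows balance: s·E = f·U, so U/(E+U) = s/(s+f).
u* = 1.9 / (1.9 + 47.0) = 1.9 / 48.90 = 3.89%.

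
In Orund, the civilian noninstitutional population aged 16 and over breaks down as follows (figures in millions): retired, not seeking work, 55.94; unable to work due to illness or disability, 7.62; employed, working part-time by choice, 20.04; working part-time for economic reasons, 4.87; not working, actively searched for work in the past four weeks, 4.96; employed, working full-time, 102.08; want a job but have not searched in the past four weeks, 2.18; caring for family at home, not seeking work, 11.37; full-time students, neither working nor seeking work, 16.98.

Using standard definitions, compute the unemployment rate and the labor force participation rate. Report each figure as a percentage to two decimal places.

Unemployment rate ≈ 3.76%; labor force participation rate ≈ 58.37%.

Employed = 20.04 + 4.87 + 102.08 = 126.99 million (anyone who worked, including part-time for economic reasons, counts as employed).
Unemployed = 4.96 million.
Labor force = 126.99 + 4.96 = 131.95 million.
Not in labor force = 55.94 + 7.62 + 2.18 + 11.37 + 16.98 = 94.09 million (those not working and not actively searching are outside the labor force — including those who want a job but have given up searching).
Civilian working-age population = 131.95 + 94.09 = 226.04 million.
Unemployment rate = 4.96 / 131.95 = 3.76%.
Labor force participation rate = 131.95 / 226.04 = 58.37%.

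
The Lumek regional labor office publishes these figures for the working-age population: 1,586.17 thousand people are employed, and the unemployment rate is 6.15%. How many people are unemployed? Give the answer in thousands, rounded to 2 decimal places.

Let U be the number unemployed. The labor force is E + U, and U/(E+U) = 0.0615.
So U = 0.0615 × 1,586.17 / (1 − 0.0615) = 97.5495 / 0.9385 ≈ 103.94 thousand.

About 103.94 thousand are unemployed.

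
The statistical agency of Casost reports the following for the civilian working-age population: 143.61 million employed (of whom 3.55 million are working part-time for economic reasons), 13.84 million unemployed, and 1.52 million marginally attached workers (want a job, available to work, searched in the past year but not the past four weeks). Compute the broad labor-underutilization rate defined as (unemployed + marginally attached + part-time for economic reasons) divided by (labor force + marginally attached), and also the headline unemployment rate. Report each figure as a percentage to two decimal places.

Labor force = 143.61 + 13.84 = 157.45 million.
Numerator = 13.84 + 1.52 + 3.55 = 18.91 million.
Denominator = 157.45 + 1.52 = 158.97 million.
Broad rate = 18.91 / 158.97 = 11.90%.
Headline unemployment rate = 13.84 / 157.45 = 8.79%.

Broad underutilization rate ≈ 11.90%; headline unemployment rate ≈ 8.79%.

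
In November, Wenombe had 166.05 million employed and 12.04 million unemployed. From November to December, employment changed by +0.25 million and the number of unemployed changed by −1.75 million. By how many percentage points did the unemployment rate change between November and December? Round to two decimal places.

The unemployment rate changed by −0.93 percentage points.

November: labor force = 166.05 + 12.04 = 178.09; u = 12.04/178.09 = 6.76%.
December: labor force = 166.30 + 10.29 = 176.59; u = 10.29/176.59 = 5.83%.
Change = 5.83% − 6.76% = −0.93 pp.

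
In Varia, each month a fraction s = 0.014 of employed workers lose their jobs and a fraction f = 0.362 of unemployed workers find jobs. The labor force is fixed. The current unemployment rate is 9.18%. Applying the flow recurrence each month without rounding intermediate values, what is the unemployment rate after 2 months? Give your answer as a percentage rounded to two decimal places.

With a fixed labor force, u_{t+1} = u_t + s·(1−u_t) − f·u_t = u_t·(1−s−f) + s.
Here 1−s−f = 0.624 and s = 0.014.
u_1 = 0.091800 × 0.624 + 0.014 = 0.071283.
u_2 = 0.071283 × 0.624 + 0.014 = 0.058481.

Unemployment rate after two months ≈ 5.85%.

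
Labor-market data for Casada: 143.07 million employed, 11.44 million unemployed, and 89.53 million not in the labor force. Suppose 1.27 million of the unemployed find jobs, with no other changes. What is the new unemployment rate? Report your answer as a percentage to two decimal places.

New unemployment rate ≈ 6.58%.

Initially, labor force = 143.07 + 11.44 = 154.51 million, so u = 11.44/154.51 = 7.40%.
After the change, unemployed falls and employed rises by 1.27; labor force unchanged → E = 144.34, U = 10.17, labor force = 154.51 million.
New unemployment rate = 10.17 / 154.51 = 6.58%.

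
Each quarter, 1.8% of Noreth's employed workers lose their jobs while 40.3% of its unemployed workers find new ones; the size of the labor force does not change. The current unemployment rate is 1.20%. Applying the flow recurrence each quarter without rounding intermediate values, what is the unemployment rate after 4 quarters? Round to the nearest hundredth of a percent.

Unemployment rate after four quarters ≈ 3.93%.

With a fixed labor force, u_{t+1} = u_t + s·(1−u_t) − f·u_t = u_t·(1−s−f) + s.
Here 1−s−f = 0.579 and s = 0.018.
u_1 = 0.012000 × 0.579 + 0.018 = 0.024948.
u_2 = 0.024948 × 0.579 + 0.018 = 0.032445.
u_3 = 0.032445 × 0.579 + 0.018 = 0.036786.
u_4 = 0.036786 × 0.579 + 0.018 = 0.039299.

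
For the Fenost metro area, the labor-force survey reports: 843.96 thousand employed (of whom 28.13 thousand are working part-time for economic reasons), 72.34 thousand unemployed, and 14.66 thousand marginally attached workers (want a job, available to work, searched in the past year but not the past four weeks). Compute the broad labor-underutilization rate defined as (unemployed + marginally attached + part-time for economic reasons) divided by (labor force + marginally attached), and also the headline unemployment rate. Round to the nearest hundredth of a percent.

Broad underutilization rate ≈ 12.37%; headline unemployment rate ≈ 7.89%.

Labor force = 843.96 + 72.34 = 916.30 thousand.
Numerator = 72.34 + 14.66 + 28.13 = 115.13 thousand.
Denominator = 916.30 + 14.66 = 930.96 thousand.
Broad rate = 115.13 / 930.96 = 12.37%.
Headline unemployment rate = 72.34 / 916.30 = 7.89%.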